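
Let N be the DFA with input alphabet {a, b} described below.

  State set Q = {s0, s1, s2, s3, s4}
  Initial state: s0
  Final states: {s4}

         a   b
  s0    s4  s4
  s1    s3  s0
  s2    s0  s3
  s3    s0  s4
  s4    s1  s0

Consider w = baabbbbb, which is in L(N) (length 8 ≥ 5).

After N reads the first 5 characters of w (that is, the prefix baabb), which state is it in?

State sequence: s0 -b-> s4 -a-> s1 -a-> s3 -b-> s4 -b-> s0

After reading 5 characters, N is in state s0.
(This kind of state-tracing is the core of the pumping-lemma construction: with 5 states, pigeonhole forces a repeat within the first 5 steps.)

s0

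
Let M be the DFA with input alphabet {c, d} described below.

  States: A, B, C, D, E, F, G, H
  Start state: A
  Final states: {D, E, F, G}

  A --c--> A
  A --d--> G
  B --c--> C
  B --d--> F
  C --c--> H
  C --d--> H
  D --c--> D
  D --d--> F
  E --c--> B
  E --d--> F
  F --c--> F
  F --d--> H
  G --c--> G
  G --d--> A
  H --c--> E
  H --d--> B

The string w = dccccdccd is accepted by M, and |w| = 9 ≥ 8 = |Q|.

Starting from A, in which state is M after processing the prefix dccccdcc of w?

Run of M on the first 8 characters of w = d c c c c d c c:
  step 0: A  (start)
  step 1: G  (read d: A→G)
  step 2: G  (read c: G→G)
  step 3: G  (read c: G→G)
  step 4: G  (read c: G→G)
  step 5: G  (read c: G→G)
  step 6: A  (read d: G→A)
  step 7: A  (read c: A→A)
  step 8: A  (read c: A→A)

After reading 8 characters, M is in state A.
(This kind of state-tracing is the core of the pumping-lemma construction: with 8 states, pigeonhole forces a repeat within the first 8 steps.)

A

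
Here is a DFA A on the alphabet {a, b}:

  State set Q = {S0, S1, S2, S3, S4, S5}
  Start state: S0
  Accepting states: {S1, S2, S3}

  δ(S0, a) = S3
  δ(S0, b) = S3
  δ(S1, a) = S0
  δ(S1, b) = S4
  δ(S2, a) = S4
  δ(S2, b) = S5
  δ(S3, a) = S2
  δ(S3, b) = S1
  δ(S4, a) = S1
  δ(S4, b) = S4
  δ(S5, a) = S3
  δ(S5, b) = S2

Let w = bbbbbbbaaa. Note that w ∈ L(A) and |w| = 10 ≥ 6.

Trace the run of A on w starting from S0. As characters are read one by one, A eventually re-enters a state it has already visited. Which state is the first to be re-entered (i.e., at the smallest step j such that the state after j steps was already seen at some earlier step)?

S4

State sequence: S0 -b-> S3 -b-> S1 -b-> S4 -b-> S4 -b-> S4 -b-> S4 -b-> S4 -a-> S1 -a-> S0 -a-> S3
First repeat at step 4: S4 was already visited.

The earliest repeat is at step j = 4: A is in S4, which it already visited at step i = 3.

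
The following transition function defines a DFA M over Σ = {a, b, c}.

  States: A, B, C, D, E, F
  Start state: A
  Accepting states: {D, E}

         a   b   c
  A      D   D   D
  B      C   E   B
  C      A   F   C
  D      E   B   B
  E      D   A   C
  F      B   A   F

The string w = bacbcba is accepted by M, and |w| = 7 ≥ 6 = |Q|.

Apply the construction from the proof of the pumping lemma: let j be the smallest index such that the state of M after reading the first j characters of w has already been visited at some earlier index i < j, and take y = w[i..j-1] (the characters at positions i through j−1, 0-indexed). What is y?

c

State sequence: A -b-> D -a-> E -c-> C -b-> F -c-> F -b-> A -a-> D
First repeat at step 5: F was already visited.

So i = 4, j = 5, giving x = w[0:4] = bacb, y = w[4:5] = c, z = w[5:7] = ba.
Check: |xy| = 5 ≤ 6 and |y| = 1 ≥ 1. Reading y takes M from F back to F, so every xyⁱz is accepted.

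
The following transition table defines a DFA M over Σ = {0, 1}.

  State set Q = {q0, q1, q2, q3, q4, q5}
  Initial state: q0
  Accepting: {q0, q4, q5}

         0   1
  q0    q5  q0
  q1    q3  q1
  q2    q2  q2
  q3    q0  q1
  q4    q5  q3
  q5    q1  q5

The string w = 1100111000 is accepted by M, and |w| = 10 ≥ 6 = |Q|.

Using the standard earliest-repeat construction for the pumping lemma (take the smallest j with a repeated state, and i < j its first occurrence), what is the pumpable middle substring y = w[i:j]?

1

Run of M on w = 1 1 0 0 1 1 1 0 0 0:
  step 0: q0  (start)
  step 1: q0  (read 1: q0→q0)   ← first repeat (q0 seen earlier)
  step 2: q0  (read 1: q0→q0)
  step 3: q5  (read 0: q0→q5)
  step 4: q1  (read 0: q5→q1)
  step 5: q1  (read 1: q1→q1)
  step 6: q1  (read 1: q1→q1)
  step 7: q1  (read 1: q1→q1)
  step 8: q3  (read 0: q1→q3)
  step 9: q0  (read 0: q3→q0)
  step 10: q5  (read 0: q0→q5)

So i = 0, j = 1, giving x = w[0:0] = ε, y = w[0:1] = 1, z = w[1:10] = 100111000.
Check: |xy| = 1 ≤ 6 and |y| = 1 ≥ 1. Reading y takes M from q0 back to q0, so every xyⁱz is accepted.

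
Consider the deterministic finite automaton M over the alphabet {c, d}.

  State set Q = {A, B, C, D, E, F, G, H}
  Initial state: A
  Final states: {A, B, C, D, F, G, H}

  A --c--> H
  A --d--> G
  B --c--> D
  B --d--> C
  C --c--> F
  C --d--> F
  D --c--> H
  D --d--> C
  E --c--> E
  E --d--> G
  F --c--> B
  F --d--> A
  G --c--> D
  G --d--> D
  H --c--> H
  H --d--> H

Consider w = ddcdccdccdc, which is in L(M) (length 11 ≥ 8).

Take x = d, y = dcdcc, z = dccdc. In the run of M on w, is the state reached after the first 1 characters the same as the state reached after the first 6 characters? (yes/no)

Run of M on the first 6 characters of w = d d c d c c:
  step 0: A  (start)
  step 1: G  (read d: A→G)
  step 2: D  (read d: G→D)
  step 3: H  (read c: D→H)
  step 4: H  (read d: H→H)
  step 5: H  (read c: H→H)
  step 6: H  (read c: H→H)

After x (step 1): G. After xy (step 6): H.
They differ (G ≠ H), so y is not a cycle from the state after x; this split is not the one the pumping-lemma construction produces, and pumping y need not keep the string in L(M).

no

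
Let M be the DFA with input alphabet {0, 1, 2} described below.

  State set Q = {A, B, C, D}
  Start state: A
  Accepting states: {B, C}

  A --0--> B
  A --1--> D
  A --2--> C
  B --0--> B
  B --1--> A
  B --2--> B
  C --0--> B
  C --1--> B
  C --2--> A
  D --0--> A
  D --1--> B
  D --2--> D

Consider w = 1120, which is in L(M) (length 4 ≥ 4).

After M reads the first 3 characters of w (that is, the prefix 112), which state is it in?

B

Run of M on the first 3 characters of w = 1 1 2:
  step 0: A  (start)
  step 1: D  (read 1: A→D)
  step 2: B  (read 1: D→B)
  step 3: B  (read 2: B→B)

After reading 3 characters, M is in state B.
(This kind of state-tracing is the core of the pumping-lemma construction: with 4 states, pigeonhole forces a repeat within the first 4 steps.)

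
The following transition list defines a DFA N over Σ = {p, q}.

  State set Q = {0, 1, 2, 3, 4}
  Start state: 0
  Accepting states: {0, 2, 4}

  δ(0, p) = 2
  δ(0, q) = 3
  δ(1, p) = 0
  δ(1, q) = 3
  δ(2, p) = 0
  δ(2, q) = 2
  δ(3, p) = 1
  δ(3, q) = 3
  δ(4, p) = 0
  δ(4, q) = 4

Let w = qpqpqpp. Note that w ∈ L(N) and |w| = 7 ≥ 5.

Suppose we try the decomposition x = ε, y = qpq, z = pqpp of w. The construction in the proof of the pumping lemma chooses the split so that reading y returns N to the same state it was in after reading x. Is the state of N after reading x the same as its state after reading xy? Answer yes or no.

no

State sequence: 0 -q-> 3 -p-> 1 -q-> 3

After x (step 0): 0. After xy (step 3): 3.
They differ (0 ≠ 3), so y is not a cycle from the state after x; this split is not the one the pumping-lemma construction produces, and pumping y need not keep the string in L(N).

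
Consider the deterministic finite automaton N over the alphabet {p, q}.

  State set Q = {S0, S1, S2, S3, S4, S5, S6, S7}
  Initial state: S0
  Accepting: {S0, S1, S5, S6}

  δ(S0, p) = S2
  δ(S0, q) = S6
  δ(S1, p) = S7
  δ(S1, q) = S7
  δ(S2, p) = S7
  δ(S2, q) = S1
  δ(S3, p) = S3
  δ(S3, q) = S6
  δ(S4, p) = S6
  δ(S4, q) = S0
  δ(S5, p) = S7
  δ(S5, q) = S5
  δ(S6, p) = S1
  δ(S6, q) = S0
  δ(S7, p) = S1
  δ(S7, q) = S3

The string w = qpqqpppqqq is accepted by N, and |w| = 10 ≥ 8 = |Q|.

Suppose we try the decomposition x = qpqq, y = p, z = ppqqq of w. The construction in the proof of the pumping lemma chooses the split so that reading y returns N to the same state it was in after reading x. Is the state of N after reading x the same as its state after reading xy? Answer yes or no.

yes

Run of N on the first 5 characters of w = q p q q p:
  step 0: S0  (start)
  step 1: S6  (read q: S0→S6)
  step 2: S1  (read p: S6→S1)
  step 3: S7  (read q: S1→S7)
  step 4: S3  (read q: S7→S3)
  step 5: S3  (read p: S3→S3)

After x (step 4): S3. After xy (step 5): S3.
They match, so y = p drives N around a cycle from S3 back to itself; pumping y any number of times keeps N in S3 before reading z, and xyⁱz ∈ L(N) for every i ≥ 0.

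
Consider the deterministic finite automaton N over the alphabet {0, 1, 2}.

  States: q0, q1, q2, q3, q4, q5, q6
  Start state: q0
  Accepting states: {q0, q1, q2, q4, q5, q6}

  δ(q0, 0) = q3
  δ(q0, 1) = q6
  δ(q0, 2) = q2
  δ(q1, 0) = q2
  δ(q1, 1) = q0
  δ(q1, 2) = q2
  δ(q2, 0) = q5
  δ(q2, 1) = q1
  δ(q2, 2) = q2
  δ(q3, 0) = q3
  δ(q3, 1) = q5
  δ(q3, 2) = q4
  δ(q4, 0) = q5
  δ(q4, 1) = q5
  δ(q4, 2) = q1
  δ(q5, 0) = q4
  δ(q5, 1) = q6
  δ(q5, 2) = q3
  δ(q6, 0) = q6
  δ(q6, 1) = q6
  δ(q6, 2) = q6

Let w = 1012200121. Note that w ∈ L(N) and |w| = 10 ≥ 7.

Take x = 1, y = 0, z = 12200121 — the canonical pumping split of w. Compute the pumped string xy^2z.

10012200121

xy^2z = 1·0·0·12200121 = 10012200121.
Reading y = 0 takes N from q6 back to q6, so after x·y·y the machine is still in q6, and z then leads to the accepting state q6. Hence 10012200121 ∈ L(N).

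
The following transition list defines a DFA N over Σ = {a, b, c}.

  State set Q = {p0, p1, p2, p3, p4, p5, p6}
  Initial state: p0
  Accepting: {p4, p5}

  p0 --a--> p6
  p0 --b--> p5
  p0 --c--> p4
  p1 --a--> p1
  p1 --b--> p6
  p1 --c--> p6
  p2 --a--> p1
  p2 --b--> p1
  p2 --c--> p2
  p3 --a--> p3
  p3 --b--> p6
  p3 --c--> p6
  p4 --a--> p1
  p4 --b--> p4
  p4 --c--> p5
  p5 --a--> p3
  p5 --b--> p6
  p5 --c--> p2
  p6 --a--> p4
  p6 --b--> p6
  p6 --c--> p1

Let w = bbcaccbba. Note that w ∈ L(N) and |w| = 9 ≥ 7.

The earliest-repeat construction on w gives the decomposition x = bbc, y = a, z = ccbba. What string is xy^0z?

xy⁰z = xz = bbc·ccbba = bbcccbba.
Reading y = a takes N from p1 back to p1, so after x the machine is still in p1, and z then leads to the accepting state p4. Hence bbcccbba ∈ L(N).

bbcccbba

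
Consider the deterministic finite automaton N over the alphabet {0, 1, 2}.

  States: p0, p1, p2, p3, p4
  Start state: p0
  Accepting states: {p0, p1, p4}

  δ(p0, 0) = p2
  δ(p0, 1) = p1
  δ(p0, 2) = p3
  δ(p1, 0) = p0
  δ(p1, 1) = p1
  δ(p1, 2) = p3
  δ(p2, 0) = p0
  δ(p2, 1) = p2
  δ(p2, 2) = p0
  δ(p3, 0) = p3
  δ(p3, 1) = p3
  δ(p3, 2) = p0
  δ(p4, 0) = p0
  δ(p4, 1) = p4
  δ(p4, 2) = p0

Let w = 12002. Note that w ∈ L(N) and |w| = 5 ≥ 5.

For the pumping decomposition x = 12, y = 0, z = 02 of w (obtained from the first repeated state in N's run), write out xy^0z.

1202

xy⁰z = xz = 12·02 = 1202.
Reading y = 0 takes N from p3 back to p3, so after x the machine is still in p3, and z then leads to the accepting state p0. Hence 1202 ∈ L(N).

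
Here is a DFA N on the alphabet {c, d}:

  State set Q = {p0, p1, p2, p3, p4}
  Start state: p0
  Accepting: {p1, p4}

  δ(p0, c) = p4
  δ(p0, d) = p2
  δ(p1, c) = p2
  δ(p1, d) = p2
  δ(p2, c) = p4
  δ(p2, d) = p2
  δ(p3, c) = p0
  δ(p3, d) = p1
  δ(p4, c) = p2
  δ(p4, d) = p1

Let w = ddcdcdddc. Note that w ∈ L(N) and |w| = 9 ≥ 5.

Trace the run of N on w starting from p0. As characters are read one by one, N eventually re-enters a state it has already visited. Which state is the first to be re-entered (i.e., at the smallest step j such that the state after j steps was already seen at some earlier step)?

Run of N on w = d d c d c d d d c:
  step 0: p0  (start)
  step 1: p2  (read d: p0→p2)
  step 2: p2  (read d: p2→p2)   ← first repeat (p2 seen earlier)
  step 3: p4  (read c: p2→p4)
  step 4: p1  (read d: p4→p1)
  step 5: p2  (read c: p1→p2)
  step 6: p2  (read d: p2→p2)
  step 7: p2  (read d: p2→p2)
  step 8: p2  (read d: p2→p2)
  step 9: p4  (read c: p2→p4)

The earliest repeat is at step j = 2: N is in p2, which it already visited at step i = 1.
With |Q| = 5, pigeonhole forces a state repeat no later than step 5; the substring read between the first and second visits to that state can be pumped.

p2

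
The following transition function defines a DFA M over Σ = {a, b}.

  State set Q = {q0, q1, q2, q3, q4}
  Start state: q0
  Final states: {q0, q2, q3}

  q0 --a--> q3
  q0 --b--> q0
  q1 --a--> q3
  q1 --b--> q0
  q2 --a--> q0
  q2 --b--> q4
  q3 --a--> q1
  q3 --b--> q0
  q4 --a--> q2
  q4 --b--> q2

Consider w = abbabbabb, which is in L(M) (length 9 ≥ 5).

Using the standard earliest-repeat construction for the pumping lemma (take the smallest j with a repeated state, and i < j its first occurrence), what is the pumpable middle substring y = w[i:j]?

Run of M on w = a b b a b b a b b:
  step 0: q0  (start)
  step 1: q3  (read a: q0→q3)
  step 2: q0  (read b: q3→q0)   ← first repeat (q0 seen earlier)
  step 3: q0  (read b: q0→q0)
  step 4: q3  (read a: q0→q3)
  step 5: q0  (read b: q3→q0)
  step 6: q0  (read b: q0→q0)
  step 7: q3  (read a: q0→q3)
  step 8: q0  (read b: q3→q0)
  step 9: q0  (read b: q0→q0)

So i = 0, j = 2, giving x = w[0:0] = ε, y = w[0:2] = ab, z = w[2:9] = babbabb.
Check: |xy| = 2 ≤ 5 and |y| = 2 ≥ 1. Reading y takes M from q0 back to q0, so every xyⁱz is accepted.
The DFA has 5 states, so the proof of the pumping lemma guarantees a repeated state among the first 5+1 visited; the segment between the two visits is the pumpable y.

ab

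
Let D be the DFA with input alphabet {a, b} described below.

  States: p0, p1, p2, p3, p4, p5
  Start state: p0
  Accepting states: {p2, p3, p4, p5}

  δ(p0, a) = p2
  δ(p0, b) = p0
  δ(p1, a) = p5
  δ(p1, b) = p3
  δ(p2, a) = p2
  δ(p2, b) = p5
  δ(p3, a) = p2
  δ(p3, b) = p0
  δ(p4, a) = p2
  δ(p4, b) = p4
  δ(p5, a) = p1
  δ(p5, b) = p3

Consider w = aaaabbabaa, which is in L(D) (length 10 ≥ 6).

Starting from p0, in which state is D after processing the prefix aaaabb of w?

p3

Run of D on the first 6 characters of w = a a a a b b:
  step 0: p0  (start)
  step 1: p2  (read a: p0→p2)
  step 2: p2  (read a: p2→p2)
  step 3: p2  (read a: p2→p2)
  step 4: p2  (read a: p2→p2)
  step 5: p5  (read b: p2→p5)
  step 6: p3  (read b: p5→p3)

After reading 6 characters, D is in state p3.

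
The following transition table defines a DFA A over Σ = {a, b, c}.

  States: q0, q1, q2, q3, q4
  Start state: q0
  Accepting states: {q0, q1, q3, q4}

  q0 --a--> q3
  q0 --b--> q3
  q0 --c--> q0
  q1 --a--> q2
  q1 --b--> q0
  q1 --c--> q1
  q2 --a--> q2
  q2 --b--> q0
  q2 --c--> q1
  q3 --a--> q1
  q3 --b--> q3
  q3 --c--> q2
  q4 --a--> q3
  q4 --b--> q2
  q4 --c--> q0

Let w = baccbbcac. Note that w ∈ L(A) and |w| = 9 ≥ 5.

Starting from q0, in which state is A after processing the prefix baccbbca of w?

State sequence: q0 -b-> q3 -a-> q1 -c-> q1 -c-> q1 -b-> q0 -b-> q3 -c-> q2 -a-> q2

After reading 8 characters, A is in state q2.
(This kind of state-tracing is the core of the pumping-lemma construction: with 5 states, pigeonhole forces a repeat within the first 5 steps.)

q2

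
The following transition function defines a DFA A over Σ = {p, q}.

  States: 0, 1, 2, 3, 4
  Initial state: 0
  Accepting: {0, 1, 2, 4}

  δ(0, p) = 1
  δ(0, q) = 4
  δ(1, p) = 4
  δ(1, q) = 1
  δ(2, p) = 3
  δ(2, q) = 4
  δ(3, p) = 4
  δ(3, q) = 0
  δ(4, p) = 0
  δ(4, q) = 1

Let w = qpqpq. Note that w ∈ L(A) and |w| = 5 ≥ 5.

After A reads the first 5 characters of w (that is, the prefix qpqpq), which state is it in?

4

State sequence: 0 -q-> 4 -p-> 0 -q-> 4 -p-> 0 -q-> 4

After reading 5 characters, A is in state 4.
(This kind of state-tracing is the core of the pumping-lemma construction: with 5 states, pigeonhole forces a repeat within the first 5 steps.)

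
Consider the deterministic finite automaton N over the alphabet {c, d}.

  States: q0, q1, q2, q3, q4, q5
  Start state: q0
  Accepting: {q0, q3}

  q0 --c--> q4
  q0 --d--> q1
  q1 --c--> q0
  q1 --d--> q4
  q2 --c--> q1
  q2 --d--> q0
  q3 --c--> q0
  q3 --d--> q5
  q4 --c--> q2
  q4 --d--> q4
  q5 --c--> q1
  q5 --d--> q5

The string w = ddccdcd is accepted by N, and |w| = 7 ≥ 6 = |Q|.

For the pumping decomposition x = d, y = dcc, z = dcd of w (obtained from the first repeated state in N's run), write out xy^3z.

ddccdccdccdcd

xy^3z = d·dcc·dcc·dcc·dcd = ddccdccdccdcd.
Reading y = dcc takes N from q1 back to q1, so after x·y·y·y the machine is still in q1, and z then leads to the accepting state q0. Hence ddccdccdccdcd ∈ L(N).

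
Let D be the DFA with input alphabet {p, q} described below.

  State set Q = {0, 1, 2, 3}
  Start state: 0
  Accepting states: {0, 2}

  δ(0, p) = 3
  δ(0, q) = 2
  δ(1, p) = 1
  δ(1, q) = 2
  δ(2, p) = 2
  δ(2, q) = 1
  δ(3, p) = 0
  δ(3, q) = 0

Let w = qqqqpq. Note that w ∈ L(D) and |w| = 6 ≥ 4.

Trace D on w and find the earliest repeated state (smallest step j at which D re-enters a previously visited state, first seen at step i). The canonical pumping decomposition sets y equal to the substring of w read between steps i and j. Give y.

qq

Run of D on w = q q q q p q:
  step 0: 0  (start)
  step 1: 2  (read q: 0→2)
  step 2: 1  (read q: 2→1)
  step 3: 2  (read q: 1→2)   ← first repeat (2 seen earlier)
  step 4: 1  (read q: 2→1)
  step 5: 1  (read p: 1→1)
  step 6: 2  (read q: 1→2)

So i = 1, j = 3, giving x = w[0:1] = q, y = w[1:3] = qq, z = w[3:6] = qpq.
Check: |xy| = 3 ≤ 4 and |y| = 2 ≥ 1. Reading y takes D from 2 back to 2, so every xyⁱz is accepted.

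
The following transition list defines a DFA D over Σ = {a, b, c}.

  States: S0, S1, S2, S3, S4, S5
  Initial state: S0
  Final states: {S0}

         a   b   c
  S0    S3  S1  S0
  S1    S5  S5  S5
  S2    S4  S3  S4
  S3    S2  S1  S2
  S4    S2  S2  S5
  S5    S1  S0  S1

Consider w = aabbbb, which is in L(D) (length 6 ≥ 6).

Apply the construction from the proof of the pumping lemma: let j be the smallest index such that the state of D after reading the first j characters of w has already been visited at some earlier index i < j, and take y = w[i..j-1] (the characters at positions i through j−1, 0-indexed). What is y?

Run of D on w = a a b b b b:
  step 0: S0  (start)
  step 1: S3  (read a: S0→S3)
  step 2: S2  (read a: S3→S2)
  step 3: S3  (read b: S2→S3)   ← first repeat (S3 seen earlier)
  step 4: S1  (read b: S3→S1)
  step 5: S5  (read b: S1→S5)
  step 6: S0  (read b: S5→S0)

So i = 1, j = 3, giving x = w[0:1] = a, y = w[1:3] = ab, z = w[3:6] = bbb.
Check: |xy| = 3 ≤ 6 and |y| = 2 ≥ 1. Reading y takes D from S3 back to S3, so every xyⁱz is accepted.

ab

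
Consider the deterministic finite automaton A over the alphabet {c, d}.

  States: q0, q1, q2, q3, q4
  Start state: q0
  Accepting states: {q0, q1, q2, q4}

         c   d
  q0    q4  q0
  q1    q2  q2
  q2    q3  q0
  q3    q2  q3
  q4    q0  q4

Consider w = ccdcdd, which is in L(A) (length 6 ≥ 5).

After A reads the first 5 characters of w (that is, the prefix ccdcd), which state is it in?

q4

State sequence: q0 -c-> q4 -c-> q0 -d-> q0 -c-> q4 -d-> q4

After reading 5 characters, A is in state q4.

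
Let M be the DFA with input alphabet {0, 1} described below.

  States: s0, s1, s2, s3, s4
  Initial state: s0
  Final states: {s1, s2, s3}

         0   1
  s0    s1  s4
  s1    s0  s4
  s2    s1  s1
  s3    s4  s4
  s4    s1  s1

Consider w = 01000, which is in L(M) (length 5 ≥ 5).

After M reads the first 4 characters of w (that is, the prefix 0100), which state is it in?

s0

Run of M on the first 4 characters of w = 0 1 0 0:
  step 0: s0  (start)
  step 1: s1  (read 0: s0→s1)
  step 2: s4  (read 1: s1→s4)
  step 3: s1  (read 0: s4→s1)
  step 4: s0  (read 0: s1→s0)

After reading 4 characters, M is in state s0.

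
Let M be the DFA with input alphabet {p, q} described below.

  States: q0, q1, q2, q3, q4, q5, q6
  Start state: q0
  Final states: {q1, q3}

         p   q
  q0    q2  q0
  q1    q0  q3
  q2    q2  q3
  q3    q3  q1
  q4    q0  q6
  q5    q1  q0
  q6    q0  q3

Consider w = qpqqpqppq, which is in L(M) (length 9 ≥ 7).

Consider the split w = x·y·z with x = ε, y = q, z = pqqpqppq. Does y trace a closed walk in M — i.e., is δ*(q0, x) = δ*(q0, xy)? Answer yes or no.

Run of M on the first 1 characters of w = q:
  step 0: q0  (start)
  step 1: q0  (read q: q0→q0)

After x (step 0): q0. After xy (step 1): q0.
They match, so y = q drives M around a cycle from q0 back to itself; pumping y any number of times keeps M in q0 before reading z, and xyⁱz ∈ L(M) for every i ≥ 0.

yes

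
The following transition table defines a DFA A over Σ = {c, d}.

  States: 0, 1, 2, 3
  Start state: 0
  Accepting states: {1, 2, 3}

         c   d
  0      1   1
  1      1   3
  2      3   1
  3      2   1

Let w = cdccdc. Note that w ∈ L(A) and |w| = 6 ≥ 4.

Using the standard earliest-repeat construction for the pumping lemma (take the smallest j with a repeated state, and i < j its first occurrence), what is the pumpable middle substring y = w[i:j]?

State sequence: 0 -c-> 1 -d-> 3 -c-> 2 -c-> 3 -d-> 1 -c-> 1
First repeat at step 4: 3 was already visited.

So i = 2, j = 4, giving x = w[0:2] = cd, y = w[2:4] = cc, z = w[4:6] = dc.
Check: |xy| = 4 ≤ 4 and |y| = 2 ≥ 1. Reading y takes A from 3 back to 3, so every xyⁱz is accepted.
With |Q| = 4, pigeonhole forces a state repeat no later than step 4; the substring read between the first and second visits to that state can be pumped.

cc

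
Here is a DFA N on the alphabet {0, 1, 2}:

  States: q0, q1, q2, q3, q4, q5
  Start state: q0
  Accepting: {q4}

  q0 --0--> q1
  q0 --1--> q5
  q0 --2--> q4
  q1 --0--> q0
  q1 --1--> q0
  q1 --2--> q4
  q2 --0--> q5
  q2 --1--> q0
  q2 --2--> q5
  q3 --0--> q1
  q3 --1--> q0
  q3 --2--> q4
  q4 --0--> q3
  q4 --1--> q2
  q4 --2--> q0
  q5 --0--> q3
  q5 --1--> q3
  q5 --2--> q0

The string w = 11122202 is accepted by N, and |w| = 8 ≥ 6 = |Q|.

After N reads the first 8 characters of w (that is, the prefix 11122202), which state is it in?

State sequence: q0 -1-> q5 -1-> q3 -1-> q0 -2-> q4 -2-> q0 -2-> q4 -0-> q3 -2-> q4

After reading 8 characters, N is in state q4.

q4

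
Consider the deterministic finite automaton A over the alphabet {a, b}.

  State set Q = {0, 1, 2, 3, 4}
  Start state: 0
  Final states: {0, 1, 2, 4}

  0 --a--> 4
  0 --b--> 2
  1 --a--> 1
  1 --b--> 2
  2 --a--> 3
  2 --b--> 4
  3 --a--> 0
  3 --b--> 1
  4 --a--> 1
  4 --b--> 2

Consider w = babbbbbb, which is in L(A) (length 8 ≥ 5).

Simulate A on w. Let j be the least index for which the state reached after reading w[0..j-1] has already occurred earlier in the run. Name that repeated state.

Run of A on w = b a b b b b b b:
  step 0: 0  (start)
  step 1: 2  (read b: 0→2)
  step 2: 3  (read a: 2→3)
  step 3: 1  (read b: 3→1)
  step 4: 2  (read b: 1→2)   ← first repeat (2 seen earlier)
  step 5: 4  (read b: 2→4)
  step 6: 2  (read b: 4→2)
  step 7: 4  (read b: 2→4)
  step 8: 2  (read b: 4→2)

The earliest repeat is at step j = 4: A is in 2, which it already visited at step i = 1.
With |Q| = 5, pigeonhole forces a state repeat no later than step 5; the substring read between the first and second visits to that state can be pumped.

2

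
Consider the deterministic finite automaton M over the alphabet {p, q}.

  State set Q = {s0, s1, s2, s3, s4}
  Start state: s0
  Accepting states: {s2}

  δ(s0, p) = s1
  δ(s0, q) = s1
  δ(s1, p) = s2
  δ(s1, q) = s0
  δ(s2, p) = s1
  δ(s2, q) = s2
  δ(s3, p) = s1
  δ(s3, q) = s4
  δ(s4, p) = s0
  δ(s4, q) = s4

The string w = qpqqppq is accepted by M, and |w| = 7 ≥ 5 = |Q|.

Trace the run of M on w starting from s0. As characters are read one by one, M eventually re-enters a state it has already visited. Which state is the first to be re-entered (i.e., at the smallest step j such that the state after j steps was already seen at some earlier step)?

State sequence: s0 -q-> s1 -p-> s2 -q-> s2 -q-> s2 -p-> s1 -p-> s2 -q-> s2
First repeat at step 3: s2 was already visited.

The earliest repeat is at step j = 3: M is in s2, which it already visited at step i = 2.
The DFA has 5 states, so the proof of the pumping lemma guarantees a repeated state among the first 5+1 visited; the segment between the two visits is the pumpable y.

s2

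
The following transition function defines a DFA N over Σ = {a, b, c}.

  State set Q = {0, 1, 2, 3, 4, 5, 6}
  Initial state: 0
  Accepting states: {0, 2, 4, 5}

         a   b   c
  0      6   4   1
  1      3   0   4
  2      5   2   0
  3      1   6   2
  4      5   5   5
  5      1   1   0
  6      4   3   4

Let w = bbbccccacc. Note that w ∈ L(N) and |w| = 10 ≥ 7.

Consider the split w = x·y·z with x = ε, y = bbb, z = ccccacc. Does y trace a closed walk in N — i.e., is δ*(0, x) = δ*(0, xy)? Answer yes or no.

Run of N on the first 3 characters of w = b b b:
  step 0: 0  (start)
  step 1: 4  (read b: 0→4)
  step 2: 5  (read b: 4→5)
  step 3: 1  (read b: 5→1)

After x (step 0): 0. After xy (step 3): 1.
They differ (0 ≠ 1), so y is not a cycle from the state after x; this split is not the one the pumping-lemma construction produces, and pumping y need not keep the string in L(N).

no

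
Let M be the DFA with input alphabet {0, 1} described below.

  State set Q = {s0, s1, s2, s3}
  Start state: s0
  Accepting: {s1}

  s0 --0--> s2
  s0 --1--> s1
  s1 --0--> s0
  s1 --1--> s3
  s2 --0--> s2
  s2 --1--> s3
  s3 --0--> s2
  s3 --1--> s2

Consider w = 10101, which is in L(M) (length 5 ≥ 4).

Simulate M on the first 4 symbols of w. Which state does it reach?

s0

Run of M on the first 4 characters of w = 1 0 1 0:
  step 0: s0  (start)
  step 1: s1  (read 1: s0→s1)
  step 2: s0  (read 0: s1→s0)
  step 3: s1  (read 1: s0→s1)
  step 4: s0  (read 0: s1→s0)

After reading 4 characters, M is in state s0.
(This kind of state-tracing is the core of the pumping-lemma construction: with 4 states, pigeonhole forces a repeat within the first 4 steps.)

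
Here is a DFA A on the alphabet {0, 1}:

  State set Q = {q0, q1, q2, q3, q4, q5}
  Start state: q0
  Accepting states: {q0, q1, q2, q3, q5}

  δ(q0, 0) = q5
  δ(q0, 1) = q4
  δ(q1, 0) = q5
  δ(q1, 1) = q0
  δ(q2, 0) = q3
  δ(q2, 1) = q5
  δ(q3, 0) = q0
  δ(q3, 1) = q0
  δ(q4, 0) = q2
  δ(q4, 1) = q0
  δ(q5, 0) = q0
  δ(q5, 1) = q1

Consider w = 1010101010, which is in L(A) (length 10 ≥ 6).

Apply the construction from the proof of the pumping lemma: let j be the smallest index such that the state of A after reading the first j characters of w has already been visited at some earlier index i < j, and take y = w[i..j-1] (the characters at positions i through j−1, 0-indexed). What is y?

State sequence: q0 -1-> q4 -0-> q2 -1-> q5 -0-> q0 -1-> q4 -0-> q2 -1-> q5 -0-> q0 -1-> q4 -0-> q2
First repeat at step 4: q0 was already visited.

So i = 0, j = 4, giving x = w[0:0] = ε, y = w[0:4] = 1010, z = w[4:10] = 101010.
Check: |xy| = 4 ≤ 6 and |y| = 4 ≥ 1. Reading y takes A from q0 back to q0, so every xyⁱz is accepted.
Pumping length from the standard proof: p = 6 (the number of states). The repeated state found above gives |xy| = j ≤ 6 and |y| = j − i ≥ 1.

1010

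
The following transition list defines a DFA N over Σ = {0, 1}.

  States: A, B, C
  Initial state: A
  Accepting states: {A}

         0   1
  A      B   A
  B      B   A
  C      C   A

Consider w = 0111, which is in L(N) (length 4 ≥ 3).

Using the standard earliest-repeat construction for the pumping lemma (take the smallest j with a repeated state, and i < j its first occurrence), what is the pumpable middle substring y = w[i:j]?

01

Run of N on w = 0 1 1 1:
  step 0: A  (start)
  step 1: B  (read 0: A→B)
  step 2: A  (read 1: B→A)   ← first repeat (A seen earlier)
  step 3: A  (read 1: A→A)
  step 4: A  (read 1: A→A)

So i = 0, j = 2, giving x = w[0:0] = ε, y = w[0:2] = 01, z = w[2:4] = 11.
Check: |xy| = 2 ≤ 3 and |y| = 2 ≥ 1. Reading y takes N from A back to A, so every xyⁱz is accepted.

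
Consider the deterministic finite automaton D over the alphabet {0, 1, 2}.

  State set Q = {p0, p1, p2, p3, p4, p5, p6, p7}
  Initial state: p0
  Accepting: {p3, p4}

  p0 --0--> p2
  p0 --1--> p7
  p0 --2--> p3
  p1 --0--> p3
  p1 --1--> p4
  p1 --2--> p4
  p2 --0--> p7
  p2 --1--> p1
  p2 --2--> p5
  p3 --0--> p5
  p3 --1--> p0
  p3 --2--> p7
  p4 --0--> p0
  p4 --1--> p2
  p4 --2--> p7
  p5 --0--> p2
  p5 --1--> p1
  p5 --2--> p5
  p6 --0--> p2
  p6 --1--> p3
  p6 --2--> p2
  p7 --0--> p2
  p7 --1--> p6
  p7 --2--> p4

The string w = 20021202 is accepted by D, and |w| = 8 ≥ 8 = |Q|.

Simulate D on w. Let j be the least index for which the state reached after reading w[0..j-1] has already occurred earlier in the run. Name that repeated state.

p5

Run of D on w = 2 0 0 2 1 2 0 2:
  step 0: p0  (start)
  step 1: p3  (read 2: p0→p3)
  step 2: p5  (read 0: p3→p5)
  step 3: p2  (read 0: p5→p2)
  step 4: p5  (read 2: p2→p5)   ← first repeat (p5 seen earlier)
  step 5: p1  (read 1: p5→p1)
  step 6: p4  (read 2: p1→p4)
  step 7: p0  (read 0: p4→p0)
  step 8: p3  (read 2: p0→p3)

The earliest repeat is at step j = 4: D is in p5, which it already visited at step i = 2.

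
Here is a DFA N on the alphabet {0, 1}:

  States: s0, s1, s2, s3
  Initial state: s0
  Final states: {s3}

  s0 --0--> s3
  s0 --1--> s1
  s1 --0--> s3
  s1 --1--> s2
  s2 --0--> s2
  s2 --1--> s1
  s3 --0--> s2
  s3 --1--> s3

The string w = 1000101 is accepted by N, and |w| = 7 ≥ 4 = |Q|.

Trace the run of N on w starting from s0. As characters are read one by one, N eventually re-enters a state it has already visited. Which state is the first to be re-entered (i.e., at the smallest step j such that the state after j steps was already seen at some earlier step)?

Run of N on w = 1 0 0 0 1 0 1:
  step 0: s0  (start)
  step 1: s1  (read 1: s0→s1)
  step 2: s3  (read 0: s1→s3)
  step 3: s2  (read 0: s3→s2)
  step 4: s2  (read 0: s2→s2)   ← first repeat (s2 seen earlier)
  step 5: s1  (read 1: s2→s1)
  step 6: s3  (read 0: s1→s3)
  step 7: s3  (read 1: s3→s3)

The earliest repeat is at step j = 4: N is in s2, which it already visited at step i = 3.
The DFA has 4 states, so the proof of the pumping lemma guarantees a repeated state among the first 4+1 visited; the segment between the two visits is the pumpable y.

s2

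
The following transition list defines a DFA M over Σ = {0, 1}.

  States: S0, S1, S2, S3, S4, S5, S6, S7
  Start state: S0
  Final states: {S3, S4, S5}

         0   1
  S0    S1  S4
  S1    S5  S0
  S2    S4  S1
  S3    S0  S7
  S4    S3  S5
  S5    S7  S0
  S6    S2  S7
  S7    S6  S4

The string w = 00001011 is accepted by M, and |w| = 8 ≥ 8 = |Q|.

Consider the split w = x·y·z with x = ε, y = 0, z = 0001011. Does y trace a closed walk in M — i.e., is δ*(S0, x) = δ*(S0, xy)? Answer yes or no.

no

State sequence: S0 -0-> S1

After x (step 0): S0. After xy (step 1): S1.
They differ (S0 ≠ S1), so y is not a cycle from the state after x; this split is not the one the pumping-lemma construction produces, and pumping y need not keep the string in L(M).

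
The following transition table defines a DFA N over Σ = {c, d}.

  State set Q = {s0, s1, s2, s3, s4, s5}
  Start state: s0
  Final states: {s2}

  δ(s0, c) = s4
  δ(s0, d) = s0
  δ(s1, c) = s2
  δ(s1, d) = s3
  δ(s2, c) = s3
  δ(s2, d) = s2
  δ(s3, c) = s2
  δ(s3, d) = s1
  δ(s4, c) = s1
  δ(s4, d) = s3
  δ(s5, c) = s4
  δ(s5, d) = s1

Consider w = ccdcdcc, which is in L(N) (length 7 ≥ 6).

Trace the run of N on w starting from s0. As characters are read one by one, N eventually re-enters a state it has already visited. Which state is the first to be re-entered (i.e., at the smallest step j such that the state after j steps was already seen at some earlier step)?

s2

Run of N on w = c c d c d c c:
  step 0: s0  (start)
  step 1: s4  (read c: s0→s4)
  step 2: s1  (read c: s4→s1)
  step 3: s3  (read d: s1→s3)
  step 4: s2  (read c: s3→s2)
  step 5: s2  (read d: s2→s2)   ← first repeat (s2 seen earlier)
  step 6: s3  (read c: s2→s3)
  step 7: s2  (read c: s3→s2)

The earliest repeat is at step j = 5: N is in s2, which it already visited at step i = 4.
With |Q| = 6, pigeonhole forces a state repeat no later than step 6; the substring read between the first and second visits to that state can be pumped.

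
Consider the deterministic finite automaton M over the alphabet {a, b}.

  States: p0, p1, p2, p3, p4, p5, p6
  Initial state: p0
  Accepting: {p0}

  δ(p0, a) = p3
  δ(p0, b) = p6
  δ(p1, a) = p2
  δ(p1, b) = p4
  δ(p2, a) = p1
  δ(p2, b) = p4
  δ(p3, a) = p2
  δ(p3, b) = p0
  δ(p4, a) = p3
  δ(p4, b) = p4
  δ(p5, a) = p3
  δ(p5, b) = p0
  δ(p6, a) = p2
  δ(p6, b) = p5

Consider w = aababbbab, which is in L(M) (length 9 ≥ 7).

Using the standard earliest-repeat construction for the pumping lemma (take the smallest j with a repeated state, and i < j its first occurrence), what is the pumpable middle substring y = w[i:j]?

Run of M on w = a a b a b b b a b:
  step 0: p0  (start)
  step 1: p3  (read a: p0→p3)
  step 2: p2  (read a: p3→p2)
  step 3: p4  (read b: p2→p4)
  step 4: p3  (read a: p4→p3)   ← first repeat (p3 seen earlier)
  step 5: p0  (read b: p3→p0)
  step 6: p6  (read b: p0→p6)
  step 7: p5  (read b: p6→p5)
  step 8: p3  (read a: p5→p3)
  step 9: p0  (read b: p3→p0)

So i = 1, j = 4, giving x = w[0:1] = a, y = w[1:4] = aba, z = w[4:9] = bbbab.
Check: |xy| = 4 ≤ 7 and |y| = 3 ≥ 1. Reading y takes M from p3 back to p3, so every xyⁱz is accepted.

aba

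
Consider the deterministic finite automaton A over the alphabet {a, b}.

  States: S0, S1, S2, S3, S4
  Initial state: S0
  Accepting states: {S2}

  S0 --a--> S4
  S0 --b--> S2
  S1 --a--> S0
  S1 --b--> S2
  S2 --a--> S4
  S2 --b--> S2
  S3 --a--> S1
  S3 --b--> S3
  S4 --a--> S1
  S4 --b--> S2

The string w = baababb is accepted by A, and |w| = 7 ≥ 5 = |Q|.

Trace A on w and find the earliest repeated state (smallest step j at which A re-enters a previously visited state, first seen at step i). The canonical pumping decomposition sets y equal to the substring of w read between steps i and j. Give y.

aab

State sequence: S0 -b-> S2 -a-> S4 -a-> S1 -b-> S2 -a-> S4 -b-> S2 -b-> S2
First repeat at step 4: S2 was already visited.

So i = 1, j = 4, giving x = w[0:1] = b, y = w[1:4] = aab, z = w[4:7] = abb.
Check: |xy| = 4 ≤ 5 and |y| = 3 ≥ 1. Reading y takes A from S2 back to S2, so every xyⁱz is accepted.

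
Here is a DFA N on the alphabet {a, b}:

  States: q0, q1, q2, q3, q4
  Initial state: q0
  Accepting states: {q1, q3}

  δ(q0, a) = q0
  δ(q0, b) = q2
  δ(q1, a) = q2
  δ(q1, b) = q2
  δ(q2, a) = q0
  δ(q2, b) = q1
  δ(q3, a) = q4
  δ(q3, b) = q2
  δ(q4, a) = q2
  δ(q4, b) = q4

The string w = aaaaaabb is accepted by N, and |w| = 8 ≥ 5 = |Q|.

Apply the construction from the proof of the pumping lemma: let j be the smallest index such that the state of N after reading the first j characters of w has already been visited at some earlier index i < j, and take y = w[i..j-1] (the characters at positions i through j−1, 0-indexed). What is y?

State sequence: q0 -a-> q0 -a-> q0 -a-> q0 -a-> q0 -a-> q0 -a-> q0 -b-> q2 -b-> q1
First repeat at step 1: q0 was already visited.

So i = 0, j = 1, giving x = w[0:0] = ε, y = w[0:1] = a, z = w[1:8] = aaaaabb.
Check: |xy| = 1 ≤ 5 and |y| = 1 ≥ 1. Reading y takes N from q0 back to q0, so every xyⁱz is accepted.
Since N has 5 states, any run of length ≥ 5 visits 5+1 states, so by pigeonhole some state repeats within the first 5 steps — that repeat gives the pumpable loop.

a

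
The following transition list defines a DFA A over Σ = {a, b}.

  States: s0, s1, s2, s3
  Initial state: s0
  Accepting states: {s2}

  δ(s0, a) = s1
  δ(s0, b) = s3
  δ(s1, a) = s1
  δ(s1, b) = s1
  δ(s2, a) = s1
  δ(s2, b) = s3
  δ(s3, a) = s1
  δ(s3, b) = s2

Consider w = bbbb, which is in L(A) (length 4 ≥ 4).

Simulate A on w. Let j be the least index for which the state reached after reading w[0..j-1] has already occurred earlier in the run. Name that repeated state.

State sequence: s0 -b-> s3 -b-> s2 -b-> s3 -b-> s2
First repeat at step 3: s3 was already visited.

The earliest repeat is at step j = 3: A is in s3, which it already visited at step i = 1.
With |Q| = 4, pigeonhole forces a state repeat no later than step 4; the substring read between the first and second visits to that state can be pumped.

s3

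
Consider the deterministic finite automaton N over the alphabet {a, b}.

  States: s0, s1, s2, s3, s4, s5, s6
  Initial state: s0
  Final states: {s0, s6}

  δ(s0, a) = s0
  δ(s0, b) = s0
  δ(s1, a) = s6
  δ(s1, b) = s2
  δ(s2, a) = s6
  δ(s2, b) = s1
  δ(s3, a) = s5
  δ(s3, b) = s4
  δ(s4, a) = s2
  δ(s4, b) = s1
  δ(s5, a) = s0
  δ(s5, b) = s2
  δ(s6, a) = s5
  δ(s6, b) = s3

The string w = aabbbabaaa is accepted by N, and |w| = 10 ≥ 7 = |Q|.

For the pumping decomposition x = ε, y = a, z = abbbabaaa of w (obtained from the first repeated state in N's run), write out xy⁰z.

xy⁰z = xz = ε·abbbabaaa = abbbabaaa.
Reading y = a takes N from s0 back to s0, so after x the machine is still in s0, and z then leads to the accepting state s0. Hence abbbabaaa ∈ L(N).

abbbabaaa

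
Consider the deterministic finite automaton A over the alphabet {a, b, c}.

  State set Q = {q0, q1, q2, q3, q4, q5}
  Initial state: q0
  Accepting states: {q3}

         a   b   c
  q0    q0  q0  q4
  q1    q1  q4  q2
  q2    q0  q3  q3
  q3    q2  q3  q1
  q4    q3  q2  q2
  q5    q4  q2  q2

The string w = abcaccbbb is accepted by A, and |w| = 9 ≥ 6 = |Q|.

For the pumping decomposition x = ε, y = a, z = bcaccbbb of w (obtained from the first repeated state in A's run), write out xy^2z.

aabcaccbbb

xy^2z = ε·a·a·bcaccbbb = aabcaccbbb.
Reading y = a takes A from q0 back to q0, so after x·y·y the machine is still in q0, and z then leads to the accepting state q3. Hence aabcaccbbb ∈ L(A).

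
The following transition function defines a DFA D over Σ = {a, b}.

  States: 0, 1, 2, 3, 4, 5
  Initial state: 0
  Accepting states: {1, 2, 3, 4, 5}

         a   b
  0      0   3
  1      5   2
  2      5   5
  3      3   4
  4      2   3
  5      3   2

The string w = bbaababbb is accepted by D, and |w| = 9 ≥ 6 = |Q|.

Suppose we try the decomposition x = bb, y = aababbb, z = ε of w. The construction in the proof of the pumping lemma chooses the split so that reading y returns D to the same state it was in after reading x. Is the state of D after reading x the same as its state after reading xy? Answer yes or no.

State sequence: 0 -b-> 3 -b-> 4 -a-> 2 -a-> 5 -b-> 2 -a-> 5 -b-> 2 -b-> 5 -b-> 2

After x (step 2): 4. After xy (step 9): 2.
They differ (4 ≠ 2), so y is not a cycle from the state after x; this split is not the one the pumping-lemma construction produces, and pumping y need not keep the string in L(D).

no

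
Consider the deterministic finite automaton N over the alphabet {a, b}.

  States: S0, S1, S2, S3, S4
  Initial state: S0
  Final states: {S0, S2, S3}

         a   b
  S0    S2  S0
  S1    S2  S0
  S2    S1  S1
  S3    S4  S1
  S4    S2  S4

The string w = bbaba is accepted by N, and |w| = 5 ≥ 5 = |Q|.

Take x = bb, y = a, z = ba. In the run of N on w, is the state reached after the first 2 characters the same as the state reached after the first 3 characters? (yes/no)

Run of N on the first 3 characters of w = b b a:
  step 0: S0  (start)
  step 1: S0  (read b: S0→S0)
  step 2: S0  (read b: S0→S0)
  step 3: S2  (read a: S0→S2)

After x (step 2): S0. After xy (step 3): S2.
They differ (S0 ≠ S2), so y is not a cycle from the state after x; this split is not the one the pumping-lemma construction produces, and pumping y need not keep the string in L(N).

no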